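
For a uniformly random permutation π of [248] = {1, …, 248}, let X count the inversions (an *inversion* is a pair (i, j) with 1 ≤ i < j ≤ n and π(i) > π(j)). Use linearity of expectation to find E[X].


Write X = Σ X_I over the C(248, 2) = 30628 pairs i < j, with X_I the indicator of one inversion.
There are 30628 indicators.
For each fixed pair i < j, the values π(i) and π(j) are two distinct elements of {1, …, 248} in uniformly random order; by symmetry P[π(i) > π(j)] = 1/2.
By linearity: E[X] = 30628 · (1/2) = C(248, 2) · (1/2) = 30628/2 = 15314 ≈ 15314.000000.

E[X] = 15314 = 15314.000000.


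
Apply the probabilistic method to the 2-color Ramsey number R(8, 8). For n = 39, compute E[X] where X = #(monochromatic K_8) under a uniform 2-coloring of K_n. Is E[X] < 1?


E[X] = C(39, 8) · 2^{1 − 28} = 61523748 · 2^{−27} = 61523748/134217728.
As a reduced fraction: E[X] = 15380937/33554432 ≈ 0.4584.
Is E[X] < 1? YES.
Since E[X] < 1, there exists a 2-coloring of K_{39} with no monochromatic K_8; hence R(8, 8) > 39.

E[X] = 15380937/33554432 ≈ 0.4584; E[X] < 1, so R(8, 8) > 39.


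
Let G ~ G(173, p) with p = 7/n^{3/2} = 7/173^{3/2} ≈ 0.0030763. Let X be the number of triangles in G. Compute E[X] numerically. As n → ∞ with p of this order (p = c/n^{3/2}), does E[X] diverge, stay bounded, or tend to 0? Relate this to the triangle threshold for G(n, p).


Number of potential triangles: C(173, 3) = 848046.
Each occurs with probability p³ ≈ (0.0030763)³ ≈ 2.91129796e-08.
By linearity: E[X] = C(173, 3)·p³ ≈ 848046 · 2.91129796e-08 ≈ 0.024689.
Since α = 3/2 > 1, p = c/n^{3/2} = o(1/n) is below the triangle threshold p ~ 1/n. Asymptotically E[X] ~ (c³/6)·n^{3(1−α)} = (7³/6)·n^{-1.5} → 0, so by Markov's inequality G has no triangles w.h.p.

E[X] ≈ 0.024689; in regime p = Θ(1/n^{3/2}) E[X] tends to 0 (below the triangle threshold p ~ 1/n).


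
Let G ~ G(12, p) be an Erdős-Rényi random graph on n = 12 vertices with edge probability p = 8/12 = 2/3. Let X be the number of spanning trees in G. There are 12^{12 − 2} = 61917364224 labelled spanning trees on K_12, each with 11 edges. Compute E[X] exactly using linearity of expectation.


K_12 has 12^{12 − 2} = 61917364224 labelled spanning trees.
For each such spanning tree H, let X_H = 1 if all 11 edges of H are present in G. Then P[X_H = 1] = p^{11} = (2/3)^{11} = 2048/177147.
Summing the indicators: E[X] = Σ_H E[X_H] = 61917364224 · p^{11} = 61917364224 · 2048/177147 = 2147483648/3.
Numerically: E[X] ≈ 7.158e+08.

E[X] = 61917364224 · (2/3)^{11} = 2147483648/3 ≈ 7.158e+08.


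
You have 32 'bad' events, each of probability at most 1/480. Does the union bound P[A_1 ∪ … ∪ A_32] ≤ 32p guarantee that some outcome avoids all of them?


Union bound: P[∪_{i=1}^{32} A_i] ≤ Σ_i P[A_i] ≤ 32·p = 32·(1/480) = 1/15.
Numerically: 1/15 ≈ 0.0667.
Is 1/15 < 1? YES.
Since P[∪ A_i] ≤ 1/15 < 1, the complement has P[∩ A_i^c] ≥ 1 − 1/15 = 14/15 > 0, so some outcome avoids every A_i.

32·p = 1/15 ≈ 0.0667; existence CERTIFIED by the union bound.


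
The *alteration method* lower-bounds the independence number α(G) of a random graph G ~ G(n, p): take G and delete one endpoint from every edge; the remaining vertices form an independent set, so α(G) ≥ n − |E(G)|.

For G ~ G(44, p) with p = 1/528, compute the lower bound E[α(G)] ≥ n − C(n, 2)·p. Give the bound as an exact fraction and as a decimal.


E[|E(G)|] = C(44, 2)·p = 946 · (1/528) = 43/24.
E[α(G)] ≥ n − E[|E(G)|] = 44 − 43/24 = 1013/24.
Numerically: ≈ 42.208.
(This is only a lower bound; the true E[α(G)] may be larger.)

E[α(G)] ≥ 1013/24 ≈ 42.208.


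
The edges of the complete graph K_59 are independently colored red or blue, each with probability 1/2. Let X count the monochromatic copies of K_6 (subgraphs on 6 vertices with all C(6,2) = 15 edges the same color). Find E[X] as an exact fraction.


Let X = Σ_S X_S over the C(59, 6) = 45057474 subsets S of size 6, where X_S = 1 if the K_6 on S is monochromatic.
For a fixed S, the K_6 on S has C(6, 2) = 15 edges. P[all 15 edges red] = (1/2)^15, and likewise for blue, so P[monochromatic] = 2·(1/2)^15 = 2^{1 − 15} = 1/16384.
By linearity: E[X] = C(59, 6) · 2^{1 − 15} = 45057474 · 1/16384 = 22528737/8192.
Numerically: E[X] ≈ 2750.090.

E[X] = C(59,6)·2^(1−C(6,2)) = 22528737/8192 ≈ 2750.090.


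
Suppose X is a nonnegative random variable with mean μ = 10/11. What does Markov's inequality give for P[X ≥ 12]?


μ = E[X] = 10/11, a = 12.
Markov: P[X ≥ 12] ≤ μ/a = (10/11)/12 = 5/66.
Numerically: ≈ 0.076.
(Since a = 12 > μ = 0.909, the bound 5/66 is < 1 and informative.)

P[X ≥ 12] ≤ 5/66 ≈ 0.076.


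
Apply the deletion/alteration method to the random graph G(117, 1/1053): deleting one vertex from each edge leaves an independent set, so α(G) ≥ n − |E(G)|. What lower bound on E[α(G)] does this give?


E[|E(G)|] = C(117, 2)·p = 6786 · (1/1053) = 58/9.
E[α(G)] ≥ n − E[|E(G)|] = 117 − 58/9 = 995/9.
Numerically: ≈ 110.555556.
(This is only a lower bound; the true E[α(G)] may be larger.)

E[α(G)] ≥ 995/9 ≈ 110.555556.


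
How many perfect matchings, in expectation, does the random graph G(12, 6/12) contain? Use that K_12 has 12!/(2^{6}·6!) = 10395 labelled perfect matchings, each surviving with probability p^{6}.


K_12 has 12!/(2^{6}·6!) = 10395 labelled perfect matchings.
For each such perfect matching H, let X_H = 1 if all 6 edges of H are present in G. Then P[X_H = 1] = p^{6} = (1/2)^{6} = 1/64.
By linearity: E[X] = Σ_H E[X_H] = 10395 · p^{6} = 10395 · 1/64 = 10395/64.
Numerically: E[X] ≈ 162.42.

E[X] = 10395 · (1/2)^{6} = 10395/64 ≈ 162.42.


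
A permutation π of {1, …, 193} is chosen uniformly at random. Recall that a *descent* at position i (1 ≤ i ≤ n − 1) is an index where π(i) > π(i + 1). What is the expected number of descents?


Write X = Σ X_I over i = 1, …, 192, with X_I the indicator of one descent.
There are 192 indicators.
For each fixed i, the pair (π(i), π(i+1)) is a uniformly random ordered pair of distinct values from {1, …, 193}; by symmetry P[π(i) > π(i+1)] = 1/2.
By linearity: E[X] = 192 · (1/2) = (193 − 1) · (1/2) = 96 ≈ 96.0000.

E[X] = 96 = 96.0000.


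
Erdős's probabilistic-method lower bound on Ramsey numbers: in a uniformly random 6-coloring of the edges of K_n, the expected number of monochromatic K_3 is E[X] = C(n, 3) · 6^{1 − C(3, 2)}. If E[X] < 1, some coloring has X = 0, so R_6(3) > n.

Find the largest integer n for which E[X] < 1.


We need C(n, 3) · 6^{1 − 3} < 1, i.e. C(n, 3) < 6^{3 − 1} = 36.
Check values of n near the boundary:
  n = 3: C(3, 3) = 1; 1 < 36? YES
  n = 4: C(4, 3) = 4; 4 < 36? YES
  n = 5: C(5, 3) = 10; 10 < 36? YES
  n = 6: C(6, 3) = 20; 20 < 36? YES
  n = 7: C(7, 3) = 35; 35 < 36? YES
  n = 8: C(8, 3) = 56; 56 < 36? NO
The largest n with C(n, 3) < 36 is n = 7 (where E[X] = 35/36 ≈ 0.97222). Hence R_6(3) > 7, i.e. R_6(3) ≥ 8.

Largest n = 7; hence R_6(3) > 7.


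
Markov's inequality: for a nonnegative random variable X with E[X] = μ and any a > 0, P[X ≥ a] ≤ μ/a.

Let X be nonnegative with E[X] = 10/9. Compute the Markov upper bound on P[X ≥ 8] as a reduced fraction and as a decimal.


μ = E[X] = 10/9, a = 8.
Markov: P[X ≥ 8] ≤ μ/a = (10/9)/8 = 5/36.
Numerically: ≈ 0.1389.
(Since a = 8 > μ = 1.1111, the bound 5/36 is < 1 and informative.)

P[X ≥ 8] ≤ 5/36 ≈ 0.1389.


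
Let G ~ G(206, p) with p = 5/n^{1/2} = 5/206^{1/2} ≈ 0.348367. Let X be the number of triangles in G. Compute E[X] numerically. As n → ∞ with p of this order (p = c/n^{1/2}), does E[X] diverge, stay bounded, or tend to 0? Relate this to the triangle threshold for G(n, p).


Number of potential triangles: C(206, 3) = 1435820.
Each occurs with probability p³ ≈ (0.348367)³ ≈ 4.22774887e-02.
By linearity: E[X] = C(206, 3)·p³ ≈ 1435820 · 4.22774887e-02 ≈ 60702.863870.
Since α = 1/2 < 1, p = c/n^{1/2} ≫ 1/n is above the triangle threshold p ~ 1/n. Asymptotically E[X] ~ (c³/6)·n^{3(1−α)} = (5³/6)·n^{1.5} → ∞; triangles are abundant w.h.p.

E[X] ≈ 60702.863870; in regime p = Θ(1/n^{1/2}) E[X] diverges (above the triangle threshold p ~ 1/n).


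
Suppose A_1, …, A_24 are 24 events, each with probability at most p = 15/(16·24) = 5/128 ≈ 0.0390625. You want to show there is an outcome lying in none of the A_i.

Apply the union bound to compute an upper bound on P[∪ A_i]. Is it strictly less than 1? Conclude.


Union bound: P[∪_{i=1}^{24} A_i] ≤ Σ_i P[A_i] ≤ 24·p = 24·(5/128) = 15/16.
Numerically: 15/16 ≈ 0.9375000.
Is 15/16 < 1? YES.
Since P[∪ A_i] ≤ 15/16 < 1, the complement has P[∩ A_i^c] ≥ 1 − 15/16 = 1/16 > 0, so some outcome avoids every A_i.

24·p = 15/16 ≈ 0.9375000; existence CERTIFIED by the union bound.


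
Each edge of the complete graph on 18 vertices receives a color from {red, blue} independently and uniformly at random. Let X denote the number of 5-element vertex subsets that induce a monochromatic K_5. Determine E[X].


Let X = Σ_S X_S over the C(18, 5) = 8568 subsets S of size 5, where X_S = 1 if the K_5 on S is monochromatic.
For a fixed S, the K_5 on S has C(5, 2) = 10 edges. P[all 10 edges red] = (1/2)^10, and likewise for blue, so P[monochromatic] = 2·(1/2)^10 = 2^{1 − 10} = 1/512.
By linearity of expectation: E[X] = C(18, 5) · 2^{1 − 10} = 8568 · 1/512 = 1071/64.
Numerically: E[X] ≈ 16.7344.

E[X] = C(18,5)·2^(1−C(5,2)) = 1071/64 ≈ 16.7344.


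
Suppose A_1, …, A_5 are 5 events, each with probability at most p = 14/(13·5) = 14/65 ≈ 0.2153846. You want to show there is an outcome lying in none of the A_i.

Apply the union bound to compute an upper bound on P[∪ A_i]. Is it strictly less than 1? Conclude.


Union bound: P[∪_{i=1}^{5} A_i] ≤ Σ_i P[A_i] ≤ 5·p = 5·(14/65) = 14/13.
Numerically: 14/13 ≈ 1.0769231.
Is 14/13 < 1? NO.
Since the bound 14/13 is ≥ 1, the union bound is uninformative here; it does NOT by itself certify existence.

5·p = 14/13 ≈ 1.0769231; existence NOT certified by the union bound.


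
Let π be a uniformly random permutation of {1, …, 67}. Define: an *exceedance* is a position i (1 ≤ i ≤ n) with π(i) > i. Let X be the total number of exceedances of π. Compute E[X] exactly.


Write X = Σ_{i=1}^{67} X_i, where X_i = 1_{π(i) > i}.
For each fixed i, π(i) is uniform over {1, …, 67} (marginal of a uniform permutation), so P[π(i) > i] = (n − i)/n. Summing: Σ_{i=1}^{67} (n − i)/n = (0 + 1 + … + 66)/67 = 67(67 − 1)/(2·67) = (67 − 1)/2.
Hence E[X] = Σ_{i=1}^{67} (67 − i)/67 = 33 ≈ 33.0000.

E[X] = 33 = 33.0000.


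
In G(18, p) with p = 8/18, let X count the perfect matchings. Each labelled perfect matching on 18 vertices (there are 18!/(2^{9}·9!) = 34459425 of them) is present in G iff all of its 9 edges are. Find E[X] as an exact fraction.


K_18 has 18!/(2^{9}·9!) = 34459425 labelled perfect matchings.
For each such perfect matching H, let X_H = 1 if all 9 edges of H are present in G. Then P[X_H = 1] = p^{9} = (4/9)^{9} = 262144/387420489.
Summing the indicators: E[X] = Σ_H E[X_H] = 34459425 · p^{9} = 34459425 · 262144/387420489 = 111522611200/4782969.
Numerically: E[X] ≈ 23317.

E[X] = 34459425 · (4/9)^{9} = 111522611200/4782969 ≈ 23317.


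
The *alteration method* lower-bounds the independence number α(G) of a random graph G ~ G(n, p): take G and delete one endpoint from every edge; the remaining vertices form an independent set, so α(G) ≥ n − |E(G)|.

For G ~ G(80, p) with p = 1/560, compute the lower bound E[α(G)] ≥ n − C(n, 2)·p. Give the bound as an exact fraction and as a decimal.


E[|E(G)|] = C(80, 2)·p = 3160 · (1/560) = 79/14.
E[α(G)] ≥ n − E[|E(G)|] = 80 − 79/14 = 1041/14.
Numerically: ≈ 74.35714.
(This is only a lower bound; the true E[α(G)] may be larger.)

E[α(G)] ≥ 1041/14 ≈ 74.35714.


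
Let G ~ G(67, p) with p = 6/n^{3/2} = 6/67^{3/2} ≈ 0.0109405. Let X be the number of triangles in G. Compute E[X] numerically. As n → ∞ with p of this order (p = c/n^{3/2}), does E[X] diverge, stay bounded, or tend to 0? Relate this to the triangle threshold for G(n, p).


Number of potential triangles: C(67, 3) = 47905.
Each occurs with probability p³ ≈ (0.0109405)³ ≈ 1.30953509e-06.
By linearity: E[X] = C(67, 3)·p³ ≈ 47905 · 1.30953509e-06 ≈ 0.062733.
Since α = 3/2 > 1, p = c/n^{3/2} = o(1/n) is below the triangle threshold p ~ 1/n. Asymptotically E[X] ~ (c³/6)·n^{3(1−α)} = (6³/6)·n^{-1.5} → 0, so by Markov's inequality G has no triangles w.h.p.

E[X] ≈ 0.062733; in regime p = Θ(1/n^{3/2}) E[X] tends to 0 (below the triangle threshold p ~ 1/n).


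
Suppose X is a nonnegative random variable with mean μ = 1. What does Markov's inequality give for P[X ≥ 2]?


μ = E[X] = 1, a = 2.
Markov: P[X ≥ 2] ≤ μ/a = (1)/2 = 1/2.
Numerically: ≈ 0.5000.
(Since a = 2 > μ = 1.0000, the bound 1/2 is < 1 and informative.)

P[X ≥ 2] ≤ 1/2 ≈ 0.5000.


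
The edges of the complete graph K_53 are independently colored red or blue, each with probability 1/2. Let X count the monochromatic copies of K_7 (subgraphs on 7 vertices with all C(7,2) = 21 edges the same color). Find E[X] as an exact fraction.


Let X = Σ_S X_S over the C(53, 7) = 154143080 subsets S of size 7, where X_S = 1 if the K_7 on S is monochromatic.
For a fixed S, the K_7 on S has C(7, 2) = 21 edges. P[all 21 edges red] = (1/2)^21, and likewise for blue, so P[monochromatic] = 2·(1/2)^21 = 2^{1 − 21} = 1/1048576.
Summing: E[X] = C(53, 7) · 2^{1 − 21} = 154143080 · 1/1048576 = 19267885/131072.
Numerically: E[X] ≈ 147.0023.

E[X] = C(53,7)·2^(1−C(7,2)) = 19267885/131072 ≈ 147.0023.


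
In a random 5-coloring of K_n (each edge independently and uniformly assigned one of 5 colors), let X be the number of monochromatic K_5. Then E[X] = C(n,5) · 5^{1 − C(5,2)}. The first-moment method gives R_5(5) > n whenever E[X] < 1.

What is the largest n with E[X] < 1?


We need C(n, 5) · 5^{1 − 10} < 1, i.e. C(n, 5) < 5^{10 − 1} = 1953125.
Check values of n near the boundary:
  n = 45: C(45, 5) = 1221759; 1221759 < 1953125? YES
  n = 46: C(46, 5) = 1370754; 1370754 < 1953125? YES
  n = 47: C(47, 5) = 1533939; 1533939 < 1953125? YES
  n = 48: C(48, 5) = 1712304; 1712304 < 1953125? YES
  n = 49: C(49, 5) = 1906884; 1906884 < 1953125? YES
  n = 50: C(50, 5) = 2118760; 2118760 < 1953125? NO
  n = 51: C(51, 5) = 2349060; 2349060 < 1953125? NO
The largest n with C(n, 5) < 1953125 is n = 49 (where E[X] = 1906884/1953125 ≈ 0.9763246). Hence R_5(5) > 49, i.e. R_5(5) ≥ 50.

Largest n = 49; hence R_5(5) > 49.


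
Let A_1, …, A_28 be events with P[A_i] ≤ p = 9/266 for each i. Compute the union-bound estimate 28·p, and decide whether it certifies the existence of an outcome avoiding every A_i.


Union bound: P[∪_{i=1}^{28} A_i] ≤ Σ_i P[A_i] ≤ 28·p = 28·(9/266) = 18/19.
Numerically: 18/19 ≈ 0.9473684.
Is 18/19 < 1? YES.
Since P[∪ A_i] ≤ 18/19 < 1, the complement has P[∩ A_i^c] ≥ 1 − 18/19 = 1/19 > 0, so some outcome avoids every A_i.

28·p = 18/19 ≈ 0.9473684; existence CERTIFIED by the union bound.


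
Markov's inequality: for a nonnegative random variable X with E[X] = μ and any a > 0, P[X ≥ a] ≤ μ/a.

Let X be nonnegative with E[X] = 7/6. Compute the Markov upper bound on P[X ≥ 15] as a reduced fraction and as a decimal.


μ = E[X] = 7/6, a = 15.
Markov: P[X ≥ 15] ≤ μ/a = (7/6)/15 = 7/90.
Numerically: ≈ 0.07778.
(Since a = 15 > μ = 1.16667, the bound 7/90 is < 1 and informative.)

P[X ≥ 15] ≤ 7/90 ≈ 0.07778.


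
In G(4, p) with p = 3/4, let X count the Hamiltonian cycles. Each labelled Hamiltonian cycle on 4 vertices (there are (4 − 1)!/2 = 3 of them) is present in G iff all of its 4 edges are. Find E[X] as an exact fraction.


K_4 has (4 − 1)!/2 = 3 labelled Hamiltonian cycles.
For each such Hamiltonian cycle H, let X_H = 1 if all 4 edges of H are present in G. Then P[X_H = 1] = p^{4} = (3/4)^{4} = 81/256.
Summing the indicators: E[X] = Σ_H E[X_H] = 3 · p^{4} = 3 · 81/256 = 243/256.
Numerically: E[X] ≈ 0.9492.

E[X] = 3 · (3/4)^{4} = 243/256 ≈ 0.9492.


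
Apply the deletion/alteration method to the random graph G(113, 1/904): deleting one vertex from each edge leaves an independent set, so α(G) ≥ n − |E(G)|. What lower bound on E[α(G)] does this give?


E[|E(G)|] = C(113, 2)·p = 6328 · (1/904) = 7.
E[α(G)] ≥ n − E[|E(G)|] = 113 − 7 = 106.
Numerically: ≈ 106.000.
(This is only a lower bound; the true E[α(G)] may be larger.)

E[α(G)] ≥ 106 ≈ 106.000.


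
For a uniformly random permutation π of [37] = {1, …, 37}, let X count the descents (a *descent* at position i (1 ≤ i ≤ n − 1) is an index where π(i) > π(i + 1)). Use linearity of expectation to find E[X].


Write X = Σ X_I over i = 1, …, 36, with X_I the indicator of one descent.
There are 36 indicators.
For each fixed i, the pair (π(i), π(i+1)) is a uniformly random ordered pair of distinct values from {1, …, 37}; by symmetry P[π(i) > π(i+1)] = 1/2.
By linearity: E[X] = 36 · (1/2) = (37 − 1) · (1/2) = 18 ≈ 18.000000.

E[X] = 18 = 18.000000.


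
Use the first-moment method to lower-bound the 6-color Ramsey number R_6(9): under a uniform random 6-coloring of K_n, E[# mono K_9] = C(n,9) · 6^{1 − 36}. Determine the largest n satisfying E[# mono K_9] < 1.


We need C(n, 9) · 6^{1 − 36} < 1, i.e. C(n, 9) < 6^{36 − 1} = 1719070799748422591028658176.
Check values of n near the boundary:
  n = 4406: C(4406, 9) = 1710356485221788389505285700; 1710356485221788389505285700 < 1719070799748422591028658176? YES
  n = 4407: C(4407, 9) = 1713856532599459170657070050; 1713856532599459170657070050 < 1719070799748422591028658176? YES
  n = 4408: C(4408, 9) = 1717362945146264156457459600; 1717362945146264156457459600 < 1719070799748422591028658176? YES
  n = 4409: C(4409, 9) = 1720875732988608787686577131; 1720875732988608787686577131 < 1719070799748422591028658176? NO
  n = 4410: C(4410, 9) = 1724394906266704102180823710; 1724394906266704102180823710 < 1719070799748422591028658176? NO
The largest n with C(n, 9) < 1719070799748422591028658176 is n = 4408 (where E[X] = 35778394690547169926197075/35813974994758803979763712 ≈ 0.99901). Hence R_6(9) > 4408, i.e. R_6(9) ≥ 4409.

Largest n = 4408; hence R_6(9) > 4408.


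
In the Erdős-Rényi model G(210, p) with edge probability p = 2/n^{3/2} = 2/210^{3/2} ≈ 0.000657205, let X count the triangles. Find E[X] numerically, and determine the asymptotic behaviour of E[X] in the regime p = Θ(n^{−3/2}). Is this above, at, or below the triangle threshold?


Number of potential triangles: C(210, 3) = 1521520.
Each occurs with probability p³ ≈ (0.000657205)³ ≈ 2.83859322e-10.
By linearity: E[X] = C(210, 3)·p³ ≈ 1521520 · 2.83859322e-10 ≈ 0.000432.
Since α = 3/2 > 1, p = c/n^{3/2} = o(1/n) is below the triangle threshold p ~ 1/n. Asymptotically E[X] ~ (c³/6)·n^{3(1−α)} = (2³/6)·n^{-1.5} → 0, so by Markov's inequality G has no triangles w.h.p.

E[X] ≈ 0.000432; in regime p = Θ(1/n^{3/2}) E[X] tends to 0 (below the triangle threshold p ~ 1/n).


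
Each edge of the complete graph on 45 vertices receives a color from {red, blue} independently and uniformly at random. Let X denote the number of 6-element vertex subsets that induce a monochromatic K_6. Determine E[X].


Let X = Σ_S X_S over the C(45, 6) = 8145060 subsets S of size 6, where X_S = 1 if the K_6 on S is monochromatic.
For a fixed S, the K_6 on S has C(6, 2) = 15 edges. P[all 15 edges red] = (1/2)^15, and likewise for blue, so P[monochromatic] = 2·(1/2)^15 = 2^{1 − 15} = 1/16384.
By linearity: E[X] = C(45, 6) · 2^{1 − 15} = 8145060 · 1/16384 = 2036265/4096.
Numerically: E[X] ≈ 497.135.

E[X] = C(45,6)·2^(1−C(6,2)) = 2036265/4096 ≈ 497.135.


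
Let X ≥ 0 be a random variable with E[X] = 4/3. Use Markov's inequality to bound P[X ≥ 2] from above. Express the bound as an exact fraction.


μ = E[X] = 4/3, a = 2.
Markov: P[X ≥ 2] ≤ μ/a = (4/3)/2 = 2/3.
Numerically: ≈ 0.667.
(Since a = 2 > μ = 1.333, the bound 2/3 is < 1 and informative.)

P[X ≥ 2] ≤ 2/3 ≈ 0.667.


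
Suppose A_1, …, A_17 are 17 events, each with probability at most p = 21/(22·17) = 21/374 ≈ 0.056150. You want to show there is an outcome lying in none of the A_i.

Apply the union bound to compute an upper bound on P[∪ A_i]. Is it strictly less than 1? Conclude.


Union bound: P[∪_{i=1}^{17} A_i] ≤ Σ_i P[A_i] ≤ 17·p = 17·(21/374) = 21/22.
Numerically: 21/22 ≈ 0.954545.
Is 21/22 < 1? YES.
Since P[∪ A_i] ≤ 21/22 < 1, the complement has P[∩ A_i^c] ≥ 1 − 21/22 = 1/22 > 0, so some outcome avoids every A_i.

17·p = 21/22 ≈ 0.954545; existence CERTIFIED by the union bound.


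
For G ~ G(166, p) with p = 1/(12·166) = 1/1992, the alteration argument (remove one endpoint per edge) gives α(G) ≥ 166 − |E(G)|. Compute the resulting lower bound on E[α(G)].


E[|E(G)|] = C(166, 2)·p = 13695 · (1/1992) = 55/8.
E[α(G)] ≥ n − E[|E(G)|] = 166 − 55/8 = 1273/8.
Numerically: ≈ 159.125000.
(This is only a lower bound; the true E[α(G)] may be larger.)

E[α(G)] ≥ 1273/8 ≈ 159.125000.


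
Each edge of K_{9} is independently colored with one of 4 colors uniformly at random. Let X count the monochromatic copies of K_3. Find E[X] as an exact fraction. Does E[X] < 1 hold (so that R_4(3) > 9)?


E[X] = C(9, 3) · 4^{1 − 3} = 84 · 4^{−2} = 84/16.
As a reduced fraction: E[X] = 21/4 ≈ 5.25000.
Is E[X] < 1? NO.
Since E[X] ≥ 1, the first-moment bound is inconclusive at n = 9; it does NOT by itself certify R_4(3) > 9.

E[X] = 21/4 ≈ 5.25000; E[X] ≥ 1; first-moment method inconclusive here.


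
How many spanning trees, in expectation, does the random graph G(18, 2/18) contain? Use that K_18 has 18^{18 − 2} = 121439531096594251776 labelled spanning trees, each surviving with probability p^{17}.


K_18 has 18^{18 − 2} = 121439531096594251776 labelled spanning trees.
For each such spanning tree H, let X_H = 1 if all 17 edges of H are present in G. Then P[X_H = 1] = p^{17} = (1/9)^{17} = 1/16677181699666569.
By linearity: E[X] = Σ_H E[X_H] = 121439531096594251776 · p^{17} = 121439531096594251776 · 1/16677181699666569 = 65536/9.
Numerically: E[X] ≈ 7282.

E[X] = 121439531096594251776 · (1/9)^{17} = 65536/9 ≈ 7282.


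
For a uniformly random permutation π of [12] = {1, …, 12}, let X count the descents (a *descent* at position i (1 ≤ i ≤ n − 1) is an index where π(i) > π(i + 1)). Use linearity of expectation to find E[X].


Write X = Σ X_I over i = 1, …, 11, with X_I the indicator of one descent.
There are 11 indicators.
For each fixed i, the pair (π(i), π(i+1)) is a uniformly random ordered pair of distinct values from {1, …, 12}; by symmetry P[π(i) > π(i+1)] = 1/2.
By linearity: E[X] = 11 · (1/2) = (12 − 1) · (1/2) = 11/2 ≈ 5.500000.

E[X] = 11/2 = 5.500000.


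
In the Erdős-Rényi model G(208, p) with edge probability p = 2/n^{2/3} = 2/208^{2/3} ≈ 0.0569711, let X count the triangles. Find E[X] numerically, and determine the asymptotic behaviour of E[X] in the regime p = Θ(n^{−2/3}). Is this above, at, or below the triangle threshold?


Number of potential triangles: C(208, 3) = 1478256.
Each occurs with probability p³ ≈ (0.0569711)³ ≈ 1.84911243e-04.
By linearity: E[X] = C(208, 3)·p³ ≈ 1478256 · 1.84911243e-04 ≈ 273.346154.
Since α = 2/3 < 1, p = c/n^{2/3} ≫ 1/n is above the triangle threshold p ~ 1/n. Asymptotically E[X] ~ (c³/6)·n^{3(1−α)} = (2³/6)·n^{1} → ∞; triangles are abundant w.h.p.

E[X] ≈ 273.346154; in regime p = Θ(1/n^{2/3}) E[X] diverges (above the triangle threshold p ~ 1/n).


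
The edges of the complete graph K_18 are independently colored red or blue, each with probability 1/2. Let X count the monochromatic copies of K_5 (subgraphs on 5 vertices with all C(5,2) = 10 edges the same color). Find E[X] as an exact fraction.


Let X = Σ_S X_S over the C(18, 5) = 8568 subsets S of size 5, where X_S = 1 if the K_5 on S is monochromatic.
For a fixed S, the K_5 on S has C(5, 2) = 10 edges. P[all 10 edges red] = (1/2)^10, and likewise for blue, so P[monochromatic] = 2·(1/2)^10 = 2^{1 − 10} = 1/512.
Summing: E[X] = C(18, 5) · 2^{1 − 10} = 8568 · 1/512 = 1071/64.
Numerically: E[X] ≈ 16.73438.

E[X] = C(18,5)·2^(1−C(5,2)) = 1071/64 ≈ 16.73438.


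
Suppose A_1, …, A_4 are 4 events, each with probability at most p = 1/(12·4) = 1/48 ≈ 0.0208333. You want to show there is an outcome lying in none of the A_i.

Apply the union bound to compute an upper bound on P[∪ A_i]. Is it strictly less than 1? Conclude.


Union bound: P[∪_{i=1}^{4} A_i] ≤ Σ_i P[A_i] ≤ 4·p = 4·(1/48) = 1/12.
Numerically: 1/12 ≈ 0.0833333.
Is 1/12 < 1? YES.
Since P[∪ A_i] ≤ 1/12 < 1, the complement has P[∩ A_i^c] ≥ 1 − 1/12 = 11/12 > 0, so some outcome avoids every A_i.

4·p = 1/12 ≈ 0.0833333; existence CERTIFIED by the union bound.


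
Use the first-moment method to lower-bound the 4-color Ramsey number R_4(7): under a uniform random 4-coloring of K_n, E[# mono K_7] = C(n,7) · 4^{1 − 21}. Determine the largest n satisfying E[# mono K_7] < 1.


We need C(n, 7) · 4^{1 − 21} < 1, i.e. C(n, 7) < 4^{21 − 1} = 1099511627776.
Check values of n near the boundary:
  n = 178: C(178, 7) = 996867063280; 996867063280 < 1099511627776? YES
  n = 179: C(179, 7) = 1037437234460; 1037437234460 < 1099511627776? YES
  n = 180: C(180, 7) = 1079414463600; 1079414463600 < 1099511627776? YES
  n = 181: C(181, 7) = 1122839183400; 1122839183400 < 1099511627776? NO
  n = 182: C(182, 7) = 1167752750736; 1167752750736 < 1099511627776? NO
The largest n with C(n, 7) < 1099511627776 is n = 180 (where E[X] = 67463403975/68719476736 ≈ 0.98172). Hence R_4(7) > 180, i.e. R_4(7) ≥ 181.

Largest n = 180; hence R_4(7) > 180.


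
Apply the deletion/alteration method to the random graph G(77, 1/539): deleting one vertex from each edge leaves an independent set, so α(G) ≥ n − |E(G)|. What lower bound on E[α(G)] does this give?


E[|E(G)|] = C(77, 2)·p = 2926 · (1/539) = 38/7.
E[α(G)] ≥ n − E[|E(G)|] = 77 − 38/7 = 501/7.
Numerically: ≈ 71.571429.
(This is only a lower bound; the true E[α(G)] may be larger.)

E[α(G)] ≥ 501/7 ≈ 71.571429.


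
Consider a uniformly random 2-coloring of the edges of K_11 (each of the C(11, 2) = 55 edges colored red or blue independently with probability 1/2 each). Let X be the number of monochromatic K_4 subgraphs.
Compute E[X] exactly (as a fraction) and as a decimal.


Let X = Σ_S X_S over the C(11, 4) = 330 subsets S of size 4, where X_S = 1 if the K_4 on S is monochromatic.
For a fixed S, the K_4 on S has C(4, 2) = 6 edges. P[all 6 edges red] = (1/2)^6, and likewise for blue, so P[monochromatic] = 2·(1/2)^6 = 2^{1 − 6} = 1/32.
Summing: E[X] = C(11, 4) · 2^{1 − 6} = 330 · 1/32 = 165/16.
Numerically: E[X] ≈ 10.312.

E[X] = C(11,4)·2^(1−C(4,2)) = 165/16 ≈ 10.312.


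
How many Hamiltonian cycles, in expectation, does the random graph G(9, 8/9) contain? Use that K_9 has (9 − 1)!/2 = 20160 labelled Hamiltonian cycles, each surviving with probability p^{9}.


K_9 has (9 − 1)!/2 = 20160 labelled Hamiltonian cycles.
For each such Hamiltonian cycle H, let X_H = 1 if all 9 edges of H are present in G. Then P[X_H = 1] = p^{9} = (8/9)^{9} = 134217728/387420489.
By linearity: E[X] = Σ_H E[X_H] = 20160 · p^{9} = 20160 · 134217728/387420489 = 300647710720/43046721.
Numerically: E[X] ≈ 6984.

E[X] = 20160 · (8/9)^{9} = 300647710720/43046721 ≈ 6984.


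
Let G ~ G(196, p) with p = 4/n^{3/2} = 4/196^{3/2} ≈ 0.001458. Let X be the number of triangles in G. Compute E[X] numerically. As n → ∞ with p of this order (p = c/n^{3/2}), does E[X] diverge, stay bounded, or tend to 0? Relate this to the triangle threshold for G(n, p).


Number of potential triangles: C(196, 3) = 1235780.
Each occurs with probability p³ ≈ (0.001458)³ ≈ 3.097617e-09.
By linearity: E[X] = C(196, 3)·p³ ≈ 1235780 · 3.097617e-09 ≈ 0.0038.
Since α = 3/2 > 1, p = c/n^{3/2} = o(1/n) is below the triangle threshold p ~ 1/n. Asymptotically E[X] ~ (c³/6)·n^{3(1−α)} = (4³/6)·n^{-1.5} → 0, so by Markov's inequality G has no triangles w.h.p.

E[X] ≈ 0.0038; in regime p = Θ(1/n^{3/2}) E[X] tends to 0 (below the triangle threshold p ~ 1/n).


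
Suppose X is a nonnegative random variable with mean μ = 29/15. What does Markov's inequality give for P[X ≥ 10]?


μ = E[X] = 29/15, a = 10.
Markov: P[X ≥ 10] ≤ μ/a = (29/15)/10 = 29/150.
Numerically: ≈ 0.193333.
(Since a = 10 > μ = 1.933333, the bound 29/150 is < 1 and informative.)

P[X ≥ 10] ≤ 29/150 ≈ 0.193333.


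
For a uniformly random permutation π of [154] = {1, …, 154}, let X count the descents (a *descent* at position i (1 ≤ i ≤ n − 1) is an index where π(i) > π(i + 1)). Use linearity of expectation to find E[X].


Write X = Σ X_I over i = 1, …, 153, with X_I the indicator of one descent.
There are 153 indicators.
For each fixed i, the pair (π(i), π(i+1)) is a uniformly random ordered pair of distinct values from {1, …, 154}; by symmetry P[π(i) > π(i+1)] = 1/2.
By linearity: E[X] = 153 · (1/2) = (154 − 1) · (1/2) = 153/2 ≈ 76.500000.

E[X] = 153/2 = 76.500000.


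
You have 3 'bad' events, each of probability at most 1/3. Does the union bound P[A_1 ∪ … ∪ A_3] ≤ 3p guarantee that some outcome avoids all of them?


Union bound: P[∪_{i=1}^{3} A_i] ≤ Σ_i P[A_i] ≤ 3·p = 3·(1/3) = 1.
Numerically: 1 ≈ 1.0000.
Is 1 < 1? NO.
Since the bound 1 is ≥ 1, the union bound is uninformative here; it does NOT by itself certify existence.

3·p = 1 ≈ 1.0000; existence NOT certified by the union bound.


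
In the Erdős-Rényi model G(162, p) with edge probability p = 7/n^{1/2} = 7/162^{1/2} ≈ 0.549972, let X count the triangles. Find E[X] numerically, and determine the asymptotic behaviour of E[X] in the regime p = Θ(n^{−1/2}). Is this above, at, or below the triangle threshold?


Number of potential triangles: C(162, 3) = 695520.
Each occurs with probability p³ ≈ (0.549972)³ ≈ 1.66349538e-01.
By linearity: E[X] = C(162, 3)·p³ ≈ 695520 · 1.66349538e-01 ≈ 115699.430452.
Since α = 1/2 < 1, p = c/n^{1/2} ≫ 1/n is above the triangle threshold p ~ 1/n. Asymptotically E[X] ~ (c³/6)·n^{3(1−α)} = (7³/6)·n^{1.5} → ∞; triangles are abundant w.h.p.

E[X] ≈ 115699.430452; in regime p = Θ(1/n^{1/2}) E[X] diverges (above the triangle threshold p ~ 1/n).


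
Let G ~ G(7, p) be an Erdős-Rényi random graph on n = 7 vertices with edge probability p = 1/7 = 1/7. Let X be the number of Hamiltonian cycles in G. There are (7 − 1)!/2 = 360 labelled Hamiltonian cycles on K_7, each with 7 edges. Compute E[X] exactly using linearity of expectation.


K_7 has (7 − 1)!/2 = 360 labelled Hamiltonian cycles.
For each such Hamiltonian cycle H, let X_H = 1 if all 7 edges of H are present in G. Then P[X_H = 1] = p^{7} = (1/7)^{7} = 1/823543.
By linearity of expectation: E[X] = Σ_H E[X_H] = 360 · p^{7} = 360 · 1/823543 = 360/823543.
Numerically: E[X] ≈ 0.000437136.

E[X] = 360 · (1/7)^{7} = 360/823543 ≈ 0.000437136.


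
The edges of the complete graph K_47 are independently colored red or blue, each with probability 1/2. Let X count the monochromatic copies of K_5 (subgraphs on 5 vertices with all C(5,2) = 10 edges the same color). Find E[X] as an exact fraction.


Let X = Σ_S X_S over the C(47, 5) = 1533939 subsets S of size 5, where X_S = 1 if the K_5 on S is monochromatic.
For a fixed S, the K_5 on S has C(5, 2) = 10 edges. P[all 10 edges red] = (1/2)^10, and likewise for blue, so P[monochromatic] = 2·(1/2)^10 = 2^{1 − 10} = 1/512.
By linearity of expectation: E[X] = C(47, 5) · 2^{1 − 10} = 1533939 · 1/512 = 1533939/512.
Numerically: E[X] ≈ 2995.974609.

E[X] = C(47,5)·2^(1−C(5,2)) = 1533939/512 ≈ 2995.974609.


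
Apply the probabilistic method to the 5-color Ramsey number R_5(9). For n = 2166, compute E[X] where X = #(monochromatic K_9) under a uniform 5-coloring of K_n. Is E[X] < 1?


E[X] = C(2166, 9) · 5^{1 − 36} = 2844037944203015677277940 · 5^{−35} = 2844037944203015677277940/2910383045673370361328125.
As a reduced fraction: E[X] = 568807588840603135455588/582076609134674072265625 ≈ 0.9772040.
Is E[X] < 1? YES.
Since E[X] < 1, there exists a 5-coloring of K_{2166} with no monochromatic K_9; hence R_5(9) > 2166.

E[X] = 568807588840603135455588/582076609134674072265625 ≈ 0.9772040; E[X] < 1, so R_5(9) > 2166.


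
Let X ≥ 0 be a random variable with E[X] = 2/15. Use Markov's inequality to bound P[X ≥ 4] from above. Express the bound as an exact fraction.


μ = E[X] = 2/15, a = 4.
Markov: P[X ≥ 4] ≤ μ/a = (2/15)/4 = 1/30.
Numerically: ≈ 0.03333.
(Since a = 4 > μ = 0.13333, the bound 1/30 is < 1 and informative.)

P[X ≥ 4] ≤ 1/30 ≈ 0.03333.


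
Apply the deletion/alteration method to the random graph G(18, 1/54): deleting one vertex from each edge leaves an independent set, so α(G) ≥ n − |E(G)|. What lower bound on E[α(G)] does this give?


E[|E(G)|] = C(18, 2)·p = 153 · (1/54) = 17/6.
E[α(G)] ≥ n − E[|E(G)|] = 18 − 17/6 = 91/6.
Numerically: ≈ 15.1667.
(This is only a lower bound; the true E[α(G)] may be larger.)

E[α(G)] ≥ 91/6 ≈ 15.1667.


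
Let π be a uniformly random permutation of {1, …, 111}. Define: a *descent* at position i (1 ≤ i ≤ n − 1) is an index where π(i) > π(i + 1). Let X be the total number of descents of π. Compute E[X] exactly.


Write X = Σ X_I over i = 1, …, 110, with X_I the indicator of one descent.
There are 110 indicators.
For each fixed i, the pair (π(i), π(i+1)) is a uniformly random ordered pair of distinct values from {1, …, 111}; by symmetry P[π(i) > π(i+1)] = 1/2.
By linearity: E[X] = 110 · (1/2) = (111 − 1) · (1/2) = 55 ≈ 55.0000.

E[X] = 55 = 55.0000.


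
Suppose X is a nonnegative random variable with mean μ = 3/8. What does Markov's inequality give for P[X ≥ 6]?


μ = E[X] = 3/8, a = 6.
Markov: P[X ≥ 6] ≤ μ/a = (3/8)/6 = 1/16.
Numerically: ≈ 0.06250.
(Since a = 6 > μ = 0.37500, the bound 1/16 is < 1 and informative.)

P[X ≥ 6] ≤ 1/16 ≈ 0.06250.


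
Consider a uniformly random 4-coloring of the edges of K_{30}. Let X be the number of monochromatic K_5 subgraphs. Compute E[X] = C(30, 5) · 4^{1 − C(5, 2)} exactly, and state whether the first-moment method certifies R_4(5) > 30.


E[X] = C(30, 5) · 4^{1 − 10} = 142506 · 4^{−9} = 142506/262144.
As a reduced fraction: E[X] = 71253/131072 ≈ 0.54362.
Is E[X] < 1? YES.
Since E[X] < 1, there exists a 4-coloring of K_{30} with no monochromatic K_5; hence R_4(5) > 30.

E[X] = 71253/131072 ≈ 0.54362; E[X] < 1, so R_4(5) > 30.


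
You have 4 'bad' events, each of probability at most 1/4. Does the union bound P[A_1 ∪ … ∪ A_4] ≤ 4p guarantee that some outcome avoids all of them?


Union bound: P[∪_{i=1}^{4} A_i] ≤ Σ_i P[A_i] ≤ 4·p = 4·(1/4) = 1.
Numerically: 1 ≈ 1.00000.
Is 1 < 1? NO.
Since the bound 1 is ≥ 1, the union bound is uninformative here; it does NOT by itself certify existence.

4·p = 1 ≈ 1.00000; existence NOT certified by the union bound.


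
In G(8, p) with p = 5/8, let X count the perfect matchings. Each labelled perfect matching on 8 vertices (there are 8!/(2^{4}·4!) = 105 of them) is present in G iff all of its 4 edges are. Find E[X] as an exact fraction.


K_8 has 8!/(2^{4}·4!) = 105 labelled perfect matchings.
For each such perfect matching H, let X_H = 1 if all 4 edges of H are present in G. Then P[X_H = 1] = p^{4} = (5/8)^{4} = 625/4096.
Summing the indicators: E[X] = Σ_H E[X_H] = 105 · p^{4} = 105 · 625/4096 = 65625/4096.
Numerically: E[X] ≈ 16.022.

E[X] = 105 · (5/8)^{4} = 65625/4096 ≈ 16.022.


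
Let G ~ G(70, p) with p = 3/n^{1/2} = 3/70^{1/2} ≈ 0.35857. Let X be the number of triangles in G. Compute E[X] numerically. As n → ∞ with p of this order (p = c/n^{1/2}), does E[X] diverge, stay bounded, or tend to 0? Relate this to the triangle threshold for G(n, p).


Number of potential triangles: C(70, 3) = 54740.
Each occurs with probability p³ ≈ (0.35857)³ ≈ 4.6101675e-02.
By linearity: E[X] = C(70, 3)·p³ ≈ 54740 · 4.6101675e-02 ≈ 2523.60569.
Since α = 1/2 < 1, p = c/n^{1/2} ≫ 1/n is above the triangle threshold p ~ 1/n. Asymptotically E[X] ~ (c³/6)·n^{3(1−α)} = (3³/6)·n^{1.5} → ∞; triangles are abundant w.h.p.

E[X] ≈ 2523.60569; in regime p = Θ(1/n^{1/2}) E[X] diverges (above the triangle threshold p ~ 1/n).


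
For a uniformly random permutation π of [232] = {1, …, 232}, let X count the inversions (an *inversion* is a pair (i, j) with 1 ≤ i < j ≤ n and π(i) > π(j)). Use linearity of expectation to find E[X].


Write X = Σ X_I over the C(232, 2) = 26796 pairs i < j, with X_I the indicator of one inversion.
There are 26796 indicators.
For each fixed pair i < j, the values π(i) and π(j) are two distinct elements of {1, …, 232} in uniformly random order; by symmetry P[π(i) > π(j)] = 1/2.
By linearity: E[X] = 26796 · (1/2) = C(232, 2) · (1/2) = 26796/2 = 13398 ≈ 13398.000.

E[X] = 13398 = 13398.000.


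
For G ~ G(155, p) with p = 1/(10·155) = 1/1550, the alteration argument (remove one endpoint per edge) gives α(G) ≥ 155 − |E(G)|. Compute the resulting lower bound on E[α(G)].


E[|E(G)|] = C(155, 2)·p = 11935 · (1/1550) = 77/10.
E[α(G)] ≥ n − E[|E(G)|] = 155 − 77/10 = 1473/10.
Numerically: ≈ 147.30000.
(This is only a lower bound; the true E[α(G)] may be larger.)

E[α(G)] ≥ 1473/10 ≈ 147.30000.


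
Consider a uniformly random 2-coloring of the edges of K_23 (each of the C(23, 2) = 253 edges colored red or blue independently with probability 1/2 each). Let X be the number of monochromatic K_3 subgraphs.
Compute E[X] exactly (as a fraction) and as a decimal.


Let X = Σ_S X_S over the C(23, 3) = 1771 subsets S of size 3, where X_S = 1 if the K_3 on S is monochromatic.
For a fixed S, the K_3 on S has C(3, 2) = 3 edges. P[all 3 edges red] = (1/2)^3, and likewise for blue, so P[monochromatic] = 2·(1/2)^3 = 2^{1 − 3} = 1/4.
By linearity of expectation: E[X] = C(23, 3) · 2^{1 − 3} = 1771 · 1/4 = 1771/4.
Numerically: E[X] ≈ 442.75000.

E[X] = C(23,3)·2^(1−C(3,2)) = 1771/4 ≈ 442.75000.


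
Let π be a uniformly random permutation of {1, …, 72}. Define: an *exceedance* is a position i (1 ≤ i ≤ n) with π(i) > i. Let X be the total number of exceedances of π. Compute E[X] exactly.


Write X = Σ_{i=1}^{72} X_i, where X_i = 1_{π(i) > i}.
For each fixed i, π(i) is uniform over {1, …, 72} (marginal of a uniform permutation), so P[π(i) > i] = (n − i)/n. Summing: Σ_{i=1}^{72} (n − i)/n = (0 + 1 + … + 71)/72 = 72(72 − 1)/(2·72) = (72 − 1)/2.
Hence E[X] = Σ_{i=1}^{72} (72 − i)/72 = 71/2 ≈ 35.50000.

E[X] = 71/2 = 35.50000.


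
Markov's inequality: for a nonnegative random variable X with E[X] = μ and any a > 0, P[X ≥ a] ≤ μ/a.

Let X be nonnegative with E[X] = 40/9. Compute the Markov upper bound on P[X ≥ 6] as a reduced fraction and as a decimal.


μ = E[X] = 40/9, a = 6.
Markov: P[X ≥ 6] ≤ μ/a = (40/9)/6 = 20/27.
Numerically: ≈ 0.740741.
(Since a = 6 > μ = 4.444444, the bound 20/27 is < 1 and informative.)

P[X ≥ 6] ≤ 20/27 ≈ 0.740741.


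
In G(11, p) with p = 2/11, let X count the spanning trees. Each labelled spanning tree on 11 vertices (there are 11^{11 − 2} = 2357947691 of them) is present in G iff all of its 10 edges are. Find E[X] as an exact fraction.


K_11 has 11^{11 − 2} = 2357947691 labelled spanning trees.
For each such spanning tree H, let X_H = 1 if all 10 edges of H are present in G. Then P[X_H = 1] = p^{10} = (2/11)^{10} = 1024/25937424601.
Summing the indicators: E[X] = Σ_H E[X_H] = 2357947691 · p^{10} = 2357947691 · 1024/25937424601 = 1024/11.
Numerically: E[X] ≈ 93.09.

E[X] = 2357947691 · (2/11)^{10} = 1024/11 ≈ 93.09.
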